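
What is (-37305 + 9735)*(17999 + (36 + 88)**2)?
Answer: -920148750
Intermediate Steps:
(-37305 + 9735)*(17999 + (36 + 88)**2) = -27570*(17999 + 124**2) = -27570*(17999 + 15376) = -27570*33375 = -920148750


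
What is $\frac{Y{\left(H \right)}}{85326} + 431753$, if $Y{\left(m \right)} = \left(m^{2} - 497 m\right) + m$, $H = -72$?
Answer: $\frac{6139966229}{14221} \approx 4.3175 \cdot 10^{5}$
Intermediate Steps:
$Y{\left(m \right)} = m^{2} - 496 m$
$\frac{Y{\left(H \right)}}{85326} + 431753 = \frac{\left(-72\right) \left(-496 - 72\right)}{85326} + 431753 = \left(-72\right) \left(-568\right) \frac{1}{85326} + 431753 = 40896 \cdot \frac{1}{85326} + 431753 = \frac{6816}{14221} + 431753 = \frac{6139966229}{14221}$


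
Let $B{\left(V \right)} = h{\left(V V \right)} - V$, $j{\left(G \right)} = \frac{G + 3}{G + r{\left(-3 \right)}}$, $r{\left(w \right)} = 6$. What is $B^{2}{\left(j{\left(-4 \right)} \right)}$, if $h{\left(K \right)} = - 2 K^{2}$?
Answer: $\frac{9}{64} \approx 0.14063$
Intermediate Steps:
$j{\left(G \right)} = \frac{3 + G}{6 + G}$ ($j{\left(G \right)} = \frac{G + 3}{G + 6} = \frac{3 + G}{6 + G}$)
$B{\left(V \right)} = - V - 2 V^{4}$ ($B{\left(V \right)} = - 2 \left(V V\right)^{2} - V = - 2 \left(V^{2}\right)^{2} - V = - 2 V^{4} - V = - V - 2 V^{4}$)
$B^{2}{\left(j{\left(-4 \right)} \right)} = \left(- \frac{3 - 4}{6 - 4} - 2 \left(\frac{3 - 4}{6 - 4}\right)^{4}\right)^{2} = \left(- \frac{-1}{2} - 2 \left(\frac{1}{2} \left(-1\right)\right)^{4}\right)^{2} = \left(\left(-1\right) \left(- \frac{1}{2}\right) - 2 \left(- \frac{1}{2}\right)^{4}\right)^{2} = \left(\frac{1}{2} - \frac{1}{8}\right)^{2} = \left(\frac{3}{8}\right)^{2} = \frac{9}{64}$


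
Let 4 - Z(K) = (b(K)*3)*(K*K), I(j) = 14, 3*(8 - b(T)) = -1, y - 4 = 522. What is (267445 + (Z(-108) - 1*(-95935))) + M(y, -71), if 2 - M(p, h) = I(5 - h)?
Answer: 71772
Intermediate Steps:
y = 526 (y = 4 + 522 = 526)
b(T) = 25/3 (b(T) = 8 - 1/3*(-1) = 8 + 1/3 = 25/3)
M(p, h) = -12 (M(p, h) = 2 - 1*14 = 2 - 14 = -12)
Z(K) = 4 - 25*K**2 (Z(K) = 4 - (25/3)*3*K*K = 4 - 25*K**2)
(267445 + (Z(-108) - 1*(-95935))) + M(y, -71) = (267445 + ((4 - 25*(-108)**2) - 1*(-95935))) - 12 = (267445 + ((4 - 25*11664) + 95935)) - 12 = (267445 + ((4 - 291600) + 95935)) - 12 = (267445 + (-291596 + 95935)) - 12 = (267445 - 195661) - 12 = 71784 - 12 = 71772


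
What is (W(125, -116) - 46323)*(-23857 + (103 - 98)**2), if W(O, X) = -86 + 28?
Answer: 1105351992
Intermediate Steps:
W(O, X) = -58
(W(125, -116) - 46323)*(-23857 + (103 - 98)**2) = (-58 - 46323)*(-23857 + (103 - 98)**2) = -46381*(-23857 + 5**2) = -46381*(-23857 + 25) = -46381*(-23832) = 1105351992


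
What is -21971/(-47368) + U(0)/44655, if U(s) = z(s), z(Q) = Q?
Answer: 21971/47368 ≈ 0.46384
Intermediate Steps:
U(s) = s
-21971/(-47368) + U(0)/44655 = -21971/(-47368) + 0/44655 = -21971*(-1/47368) + 0*(1/44655) = 21971/47368 + 0 = 21971/47368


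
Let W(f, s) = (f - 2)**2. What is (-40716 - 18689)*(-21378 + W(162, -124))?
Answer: -250807910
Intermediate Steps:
W(f, s) = (-2 + f)**2
(-40716 - 18689)*(-21378 + W(162, -124)) = (-40716 - 18689)*(-21378 + (-2 + 162)**2) = -59405*(-21378 + 160**2) = -59405*(-21378 + 25600) = -59405*4222 = -250807910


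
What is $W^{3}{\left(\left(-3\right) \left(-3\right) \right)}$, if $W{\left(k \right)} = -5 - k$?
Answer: $-2744$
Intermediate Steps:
$W^{3}{\left(\left(-3\right) \left(-3\right) \right)} = \left(-5 - \left(-3\right) \left(-3\right)\right)^{3} = \left(-5 - 9\right)^{3} = \left(-14\right)^{3} = -2744$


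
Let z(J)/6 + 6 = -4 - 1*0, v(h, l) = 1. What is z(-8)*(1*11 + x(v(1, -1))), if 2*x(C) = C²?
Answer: -690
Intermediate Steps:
x(C) = C²/2
z(J) = -60 (z(J) = -36 + 6*(-4 - 1*0) = -36 + 6*(-4 + 0) = -36 + 6*(-4) = -36 - 24 = -60)
z(-8)*(1*11 + x(v(1, -1))) = -60*(1*11 + (½)*1²) = -60*(11 + (½)*1) = -60*(11 + ½) = -60*23/2 = -690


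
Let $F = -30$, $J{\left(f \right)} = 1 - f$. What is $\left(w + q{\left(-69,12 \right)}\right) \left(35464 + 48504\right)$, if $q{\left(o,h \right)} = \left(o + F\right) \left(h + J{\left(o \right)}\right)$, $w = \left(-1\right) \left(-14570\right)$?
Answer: $541761536$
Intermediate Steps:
$w = 14570$
$q{\left(o,h \right)} = \left(-30 + o\right) \left(1 + h - o\right)$ ($q{\left(o,h \right)} = \left(o - 30\right) \left(h - \left(-1 + o\right)\right) = \left(-30 + o\right) \left(1 + h - o\right)$)
$\left(w + q{\left(-69,12 \right)}\right) \left(35464 + 48504\right) = \left(14570 - 8118\right) \left(35464 + 48504\right) = \left(14570 - 8118\right) 83968 = 6452 \cdot 83968 = 541761536$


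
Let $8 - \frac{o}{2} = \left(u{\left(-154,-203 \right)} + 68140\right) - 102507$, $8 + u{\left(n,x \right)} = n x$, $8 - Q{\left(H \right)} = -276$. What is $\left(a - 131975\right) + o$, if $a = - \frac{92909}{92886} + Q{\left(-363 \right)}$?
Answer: $- \frac{11652548723}{92886} \approx -1.2545 \cdot 10^{5}$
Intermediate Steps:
$Q{\left(H \right)} = 284$ ($Q{\left(H \right)} = 8 - -276 = 8 + 276 = 284$)
$u{\left(n,x \right)} = -8 + n x$
$a = \frac{26286715}{92886}$ ($a = - \frac{92909}{92886} + 284 = \frac{26286715}{92886} \approx 283.0$)
$o = 6242$ ($o = 16 - 2 \left(\left(\left(-8 - -31262\right) + 68140\right) - 102507\right) = 16 - 2 \left(\left(\left(-8 + 31262\right) + 68140\right) - 102507\right) = 16 - 2 \left(\left(31254 + 68140\right) - 102507\right) = 16 - 2 \left(99394 - 102507\right) = 16 - -6226 = 16 + 6226 = 6242$)
$\left(a - 131975\right) + o = \left(\frac{26286715}{92886} - 131975\right) + 6242 = - \frac{12232343135}{92886} + 6242 = - \frac{11652548723}{92886}$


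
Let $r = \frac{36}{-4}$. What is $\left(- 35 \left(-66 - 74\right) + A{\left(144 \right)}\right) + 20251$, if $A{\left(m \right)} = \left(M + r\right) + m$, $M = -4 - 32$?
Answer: $25250$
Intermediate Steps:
$r = -9$ ($r = 36 \left(- \frac{1}{4}\right) = -9$)
$M = -36$ ($M = -4 - 32 = -36$)
$A{\left(m \right)} = -45 + m$ ($A{\left(m \right)} = \left(-36 - 9\right) + m = -45 + m$)
$\left(- 35 \left(-66 - 74\right) + A{\left(144 \right)}\right) + 20251 = \left(- 35 \left(-66 - 74\right) + \left(-45 + 144\right)\right) + 20251 = \left(\left(-35\right) \left(-140\right) + 99\right) + 20251 = \left(4900 + 99\right) + 20251 = 4999 + 20251 = 25250$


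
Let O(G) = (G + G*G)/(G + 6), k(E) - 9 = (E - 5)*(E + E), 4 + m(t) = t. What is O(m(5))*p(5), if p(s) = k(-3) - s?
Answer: 104/7 ≈ 14.857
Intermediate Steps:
m(t) = -4 + t
k(E) = 9 + 2*E*(-5 + E) (k(E) = 9 + (E - 5)*(E + E) = 9 + (-5 + E)*(2*E) = 9 + 2*E*(-5 + E))
p(s) = 57 - s (p(s) = (9 - 10*(-3) + 2*(-3)**2) - s = (9 + 30 + 2*9) - s = (9 + 30 + 18) - s = 57 - s)
O(G) = (G + G**2)/(6 + G)
O(m(5))*p(5) = ((-4 + 5)*(1 + (-4 + 5))/(6 + (-4 + 5)))*(57 - 1*5) = (1*(1 + 1)/(6 + 1))*(57 - 5) = (1*2/7)*52 = (1*(1/7)*2)*52 = (2/7)*52 = 104/7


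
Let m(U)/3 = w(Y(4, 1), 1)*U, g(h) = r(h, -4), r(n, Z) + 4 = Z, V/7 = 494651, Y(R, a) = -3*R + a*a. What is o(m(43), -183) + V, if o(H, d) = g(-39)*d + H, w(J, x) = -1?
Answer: 3463892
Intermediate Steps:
Y(R, a) = a² - 3*R (Y(R, a) = -3*R + a² = a² - 3*R)
V = 3462557 (V = 7*494651 = 3462557)
r(n, Z) = -4 + Z
g(h) = -8 (g(h) = -4 - 4 = -8)
m(U) = -3*U (m(U) = 3*(-U) = -3*U)
o(H, d) = H - 8*d (o(H, d) = -8*d + H = H - 8*d)
o(m(43), -183) + V = (-3*43 - 8*(-183)) + 3462557 = (-129 + 1464) + 3462557 = 1335 + 3462557 = 3463892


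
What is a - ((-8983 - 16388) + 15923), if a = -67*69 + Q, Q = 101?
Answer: 4926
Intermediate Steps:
a = -4522 (a = -67*69 + 101 = -4623 + 101 = -4522)
a - ((-8983 - 16388) + 15923) = -4522 - ((-8983 - 16388) + 15923) = -4522 - (-25371 + 15923) = -4522 - 1*(-9448) = -4522 + 9448 = 4926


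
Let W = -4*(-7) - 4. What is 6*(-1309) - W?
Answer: -7878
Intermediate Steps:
W = 24 (W = 28 - 4 = 24)
6*(-1309) - W = 6*(-1309) - 1*24 = -7854 - 24 = -7878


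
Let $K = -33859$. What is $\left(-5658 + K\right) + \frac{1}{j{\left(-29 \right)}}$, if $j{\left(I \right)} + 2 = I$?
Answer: $- \frac{1225028}{31} \approx -39517.0$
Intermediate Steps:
$j{\left(I \right)} = -2 + I$
$\left(-5658 + K\right) + \frac{1}{j{\left(-29 \right)}} = \left(-5658 - 33859\right) + \frac{1}{-2 - 29} = -39517 + \frac{1}{-31} = -39517 - \frac{1}{31} = - \frac{1225028}{31}$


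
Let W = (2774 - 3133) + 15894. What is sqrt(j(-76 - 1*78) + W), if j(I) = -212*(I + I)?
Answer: sqrt(80831) ≈ 284.31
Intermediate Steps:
j(I) = -424*I
W = 15535 (W = -359 + 15894 = 15535)
sqrt(j(-76 - 1*78) + W) = sqrt(-424*(-76 - 1*78) + 15535) = sqrt(-424*(-76 - 78) + 15535) = sqrt(-424*(-154) + 15535) = sqrt(65296 + 15535) = sqrt(80831)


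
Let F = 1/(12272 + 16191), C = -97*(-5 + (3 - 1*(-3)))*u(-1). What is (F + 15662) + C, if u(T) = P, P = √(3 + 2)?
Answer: 445787507/28463 - 97*√5 ≈ 15445.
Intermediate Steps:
P = √5 ≈ 2.2361
u(T) = √5
C = -97*√5 (C = -97*(-5 + (3 - 1*(-3)))*√5 = -97*(-5 + (3 + 3))*√5 = -97*(-5 + 6)*√5 = -97*√5 ≈ -216.90)
F = 1/28463 ≈ 3.5133e-5
(F + 15662) + C = (1/28463 + 15662) - 97*√5 = 445787507/28463 - 97*√5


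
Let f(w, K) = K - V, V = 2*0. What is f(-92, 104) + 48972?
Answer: 49076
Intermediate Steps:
V = 0
f(w, K) = K (f(w, K) = K - 1*0 = K + 0 = K)
f(-92, 104) + 48972 = 104 + 48972 = 49076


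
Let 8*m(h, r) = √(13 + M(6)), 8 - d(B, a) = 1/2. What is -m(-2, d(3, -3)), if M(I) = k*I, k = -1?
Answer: -√7/8 ≈ -0.33072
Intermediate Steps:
M(I) = -I
d(B, a) = 15/2 (d(B, a) = 8 - 1/2 = 8 - 1*½ = 8 - ½ = 15/2)
m(h, r) = √7/8 (m(h, r) = √(13 - 1*6)/8 = √(13 - 6)/8 = √7/8)
-m(-2, d(3, -3)) = -√7/8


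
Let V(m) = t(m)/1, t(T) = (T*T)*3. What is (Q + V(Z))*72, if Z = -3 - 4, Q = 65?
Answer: 15264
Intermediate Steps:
t(T) = 3*T**2 (t(T) = T**2*3 = 3*T**2)
Z = -7
V(m) = 3*m**2 (V(m) = (3*m**2)/1 = (3*m**2)*1 = 3*m**2)
(Q + V(Z))*72 = (65 + 3*(-7)**2)*72 = (65 + 3*49)*72 = (65 + 147)*72 = 212*72 = 15264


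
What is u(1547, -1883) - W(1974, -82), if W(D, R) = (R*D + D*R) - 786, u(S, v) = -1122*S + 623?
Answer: -1410589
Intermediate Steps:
u(S, v) = 623 - 1122*S
W(D, R) = -786 + 2*D*R (W(D, R) = (D*R + D*R) - 786 = 2*D*R - 786 = -786 + 2*D*R)
u(1547, -1883) - W(1974, -82) = (623 - 1122*1547) - (-786 + 2*1974*(-82)) = (623 - 1735734) - (-786 - 323736) = -1735111 - 1*(-324522) = -1735111 + 324522 = -1410589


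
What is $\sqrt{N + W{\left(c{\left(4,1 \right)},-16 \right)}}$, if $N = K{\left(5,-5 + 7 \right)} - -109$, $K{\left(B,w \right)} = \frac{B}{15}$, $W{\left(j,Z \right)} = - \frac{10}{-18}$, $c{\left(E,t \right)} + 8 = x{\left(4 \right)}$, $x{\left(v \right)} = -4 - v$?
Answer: $\frac{\sqrt{989}}{3} \approx 10.483$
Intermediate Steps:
$c{\left(E,t \right)} = -16$ ($c{\left(E,t \right)} = -8 - 8 = -16$)
$W{\left(j,Z \right)} = \frac{5}{9}$ ($W{\left(j,Z \right)} = \left(-10\right) \left(- \frac{1}{18}\right) = \frac{5}{9}$)
$K{\left(B,w \right)} = \frac{B}{15}$ ($K{\left(B,w \right)} = B \frac{1}{15} = \frac{B}{15}$)
$N = \frac{328}{3}$ ($N = \frac{1}{15} \cdot 5 - -109 = \frac{1}{3} + 109 = \frac{328}{3} \approx 109.33$)
$\sqrt{N + W{\left(c{\left(4,1 \right)},-16 \right)}} = \sqrt{\frac{328}{3} + \frac{5}{9}} = \sqrt{\frac{989}{9}} = \frac{\sqrt{989}}{3}$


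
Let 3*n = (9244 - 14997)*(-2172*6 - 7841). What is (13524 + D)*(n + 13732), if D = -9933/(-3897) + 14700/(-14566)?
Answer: 15371005451824662115/28381851 ≈ 5.4158e+11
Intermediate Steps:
D = 14566363/9460617 (D = -9933*(-1/3897) + 14700*(-1/14566) = 3311/1299 - 7350/7283 = 14566363/9460617 ≈ 1.5397)
n = 120082369/3 (n = ((9244 - 14997)*(-2172*6 - 7841))/3 = (-5753*(-13032 - 7841))/3 = (-5753*(-20873))/3 = (⅓)*120082369 = 120082369/3 ≈ 4.0027e+7)
(13524 + D)*(n + 13732) = (13524 + 14566363/9460617)*(120082369/3 + 13732) = (127959950671/9460617)*(120123565/3) = 15371005451824662115/28381851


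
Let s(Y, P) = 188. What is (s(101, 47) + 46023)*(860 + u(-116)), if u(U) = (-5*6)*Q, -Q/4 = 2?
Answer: 50832100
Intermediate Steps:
Q = -8 (Q = -4*2 = -8)
u(U) = 240 (u(U) = -5*6*(-8) = -30*(-8) = 240)
(s(101, 47) + 46023)*(860 + u(-116)) = (188 + 46023)*(860 + 240) = 46211*1100 = 50832100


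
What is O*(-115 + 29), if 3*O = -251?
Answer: 21586/3 ≈ 7195.3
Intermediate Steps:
O = -251/3 (O = (⅓)*(-251) = -251/3 ≈ -83.667)
O*(-115 + 29) = -251*(-115 + 29)/3 = -251/3*(-86) = 21586/3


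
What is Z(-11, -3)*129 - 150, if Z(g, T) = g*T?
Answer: 4107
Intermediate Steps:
Z(g, T) = T*g
Z(-11, -3)*129 - 150 = -3*(-11)*129 - 150 = 33*129 - 150 = 4257 - 150 = 4107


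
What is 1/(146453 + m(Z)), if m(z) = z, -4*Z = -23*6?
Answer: 2/292975 ≈ 6.8265e-6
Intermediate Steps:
Z = 69/2 (Z = -(-23)*6/4 = -1/4*(-138) = 69/2 ≈ 34.500)
1/(146453 + m(Z)) = 1/(146453 + 69/2) = 1/(292975/2) = 2/292975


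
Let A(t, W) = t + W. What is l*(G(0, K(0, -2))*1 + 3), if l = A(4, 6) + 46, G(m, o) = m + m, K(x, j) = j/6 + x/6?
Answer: 168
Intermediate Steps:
A(t, W) = W + t
K(x, j) = j/6 + x/6 (K(x, j) = j*(1/6) + x*(1/6) = j/6 + x/6)
G(m, o) = 2*m
l = 56 (l = (6 + 4) + 46 = 10 + 46 = 56)
l*(G(0, K(0, -2))*1 + 3) = 56*((2*0)*1 + 3) = 56*(0*1 + 3) = 56*(0 + 3) = 56*3 = 168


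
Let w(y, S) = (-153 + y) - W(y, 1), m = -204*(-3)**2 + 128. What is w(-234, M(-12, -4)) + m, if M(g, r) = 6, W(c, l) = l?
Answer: -2096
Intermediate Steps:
m = -1708 (m = -204*9 + 128 = -1836 + 128 = -1708)
w(y, S) = -154 + y (w(y, S) = (-153 + y) - 1*1 = (-153 + y) - 1 = -154 + y)
w(-234, M(-12, -4)) + m = (-154 - 234) - 1708 = -388 - 1708 = -2096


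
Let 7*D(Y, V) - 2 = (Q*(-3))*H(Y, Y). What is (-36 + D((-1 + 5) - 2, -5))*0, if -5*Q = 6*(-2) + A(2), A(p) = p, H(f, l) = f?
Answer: 0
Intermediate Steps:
Q = 2 (Q = -(6*(-2) + 2)/5 = -(-12 + 2)/5 = -⅕*(-10) = 2)
D(Y, V) = 2/7 - 6*Y/7 (D(Y, V) = 2/7 + ((2*(-3))*Y)/7 = 2/7 + (-6*Y)/7 = 2/7 - 6*Y/7)
(-36 + D((-1 + 5) - 2, -5))*0 = (-36 + (2/7 - 6*((-1 + 5) - 2)/7))*0 = (-36 + (2/7 - 6*(4 - 2)/7))*0 = (-36 + (2/7 - 6/7*2))*0 = (-36 + (2/7 - 12/7))*0 = (-36 - 10/7)*0 = -262/7*0 = 0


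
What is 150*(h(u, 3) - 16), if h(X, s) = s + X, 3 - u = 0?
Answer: -1500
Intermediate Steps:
u = 3 (u = 3 - 1*0 = 3 + 0 = 3)
h(X, s) = X + s
150*(h(u, 3) - 16) = 150*((3 + 3) - 16) = 150*(6 - 16) = 150*(-10) = -1500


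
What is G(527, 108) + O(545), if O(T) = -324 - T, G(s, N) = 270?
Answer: -599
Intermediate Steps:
G(527, 108) + O(545) = 270 + (-324 - 1*545) = 270 + (-324 - 545) = 270 - 869 = -599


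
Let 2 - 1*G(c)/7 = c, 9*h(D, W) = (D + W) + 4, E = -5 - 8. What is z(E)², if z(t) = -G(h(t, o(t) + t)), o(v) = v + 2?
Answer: 14161/9 ≈ 1573.4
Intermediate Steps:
o(v) = 2 + v
E = -13
h(D, W) = 4/9 + D/9 + W/9 (h(D, W) = ((D + W) + 4)/9 = (4 + D + W)/9 = 4/9 + D/9 + W/9)
G(c) = 14 - 7*c
z(t) = -28/3 + 7*t/3 (z(t) = -(14 - 7*(4/9 + t/9 + ((2 + t) + t)/9)) = -(14 - 7*(4/9 + t/9 + (2 + 2*t)/9)) = -(14 - 7*(4/9 + t/9 + (2/9 + 2*t/9))) = -(14 - 7*(⅔ + t/3)) = -(14 + (-14/3 - 7*t/3)) = -(28/3 - 7*t/3) = -28/3 + 7*t/3)
z(E)² = (-28/3 + (7/3)*(-13))² = (-28/3 - 91/3)² = (-119/3)² = 14161/9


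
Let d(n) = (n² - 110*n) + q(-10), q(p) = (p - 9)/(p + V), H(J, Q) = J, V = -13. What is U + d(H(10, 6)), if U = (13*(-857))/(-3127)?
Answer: -71605344/71921 ≈ -995.61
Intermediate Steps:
q(p) = (-9 + p)/(-13 + p) (q(p) = (p - 9)/(p - 13) = (-9 + p)/(-13 + p))
U = 11141/3127 (U = -11141*(-1/3127) = 11141/3127 ≈ 3.5628)
d(n) = 19/23 + n² - 110*n (d(n) = (n² - 110*n) + (-9 - 10)/(-13 - 10) = (n² - 110*n) - 19/(-23) = (n² - 110*n) - 1/23*(-19) = (n² - 110*n) + 19/23 = 19/23 + n² - 110*n)
U + d(H(10, 6)) = 11141/3127 + (19/23 + 10² - 110*10) = 11141/3127 + (19/23 + 100 - 1100) = 11141/3127 - 22981/23 = -71605344/71921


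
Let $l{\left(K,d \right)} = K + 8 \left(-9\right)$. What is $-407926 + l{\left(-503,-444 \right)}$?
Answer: $-408501$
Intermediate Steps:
$l{\left(K,d \right)} = -72 + K$ ($l{\left(K,d \right)} = K - 72 = -72 + K$)
$-407926 + l{\left(-503,-444 \right)} = -407926 - 575 = -408501$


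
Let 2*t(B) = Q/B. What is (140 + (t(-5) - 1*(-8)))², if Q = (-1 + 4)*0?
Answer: 21904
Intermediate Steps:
Q = 0 (Q = 3*0 = 0)
t(B) = 0 (t(B) = (0/B)/2 = (½)*0 = 0)
(140 + (t(-5) - 1*(-8)))² = (140 + (0 - 1*(-8)))² = (140 + (0 + 8))² = (140 + 8)² = 148² = 21904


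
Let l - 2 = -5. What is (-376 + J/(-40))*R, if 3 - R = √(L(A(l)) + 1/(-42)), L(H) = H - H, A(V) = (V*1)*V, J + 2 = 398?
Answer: -11577/10 + 3859*I*√42/420 ≈ -1157.7 + 59.546*I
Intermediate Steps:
l = -3 (l = 2 - 5 = -3)
J = 396 (J = -2 + 398 = 396)
A(V) = V² (A(V) = V*V = V²)
L(H) = 0
R = 3 - I*√42/42 (R = 3 - √(0 + 1/(-42)) = 3 - √(0 - 1/42) = 3 - √(-1/42) = 3 - I*√42/42 ≈ 3.0 - 0.1543*I)
(-376 + J/(-40))*R = (-376 + 396/(-40))*(3 - I*√42/42) = (-376 + 396*(-1/40))*(3 - I*√42/42) = (-376 - 99/10)*(3 - I*√42/42) = -3859*(3 - I*√42/42)/10 = -11577/10 + 3859*I*√42/420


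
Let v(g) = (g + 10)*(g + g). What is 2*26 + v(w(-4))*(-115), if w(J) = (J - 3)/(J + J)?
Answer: -68371/32 ≈ -2136.6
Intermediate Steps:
w(J) = (-3 + J)/(2*J) (w(J) = (-3 + J)/((2*J)) = (-3 + J)*(1/(2*J)) = (-3 + J)/(2*J))
v(g) = 2*g*(10 + g) (v(g) = (10 + g)*(2*g) = 2*g*(10 + g))
2*26 + v(w(-4))*(-115) = 2*26 + (2*((½)*(-3 - 4)/(-4))*(10 + (½)*(-3 - 4)/(-4)))*(-115) = 52 + (2*((½)*(-¼)*(-7))*(10 + (½)*(-¼)*(-7)))*(-115) = 52 + (2*(7/8)*(10 + 7/8))*(-115) = 52 + (2*(7/8)*(87/8))*(-115) = 52 + (609/32)*(-115) = 52 - 70035/32 = -68371/32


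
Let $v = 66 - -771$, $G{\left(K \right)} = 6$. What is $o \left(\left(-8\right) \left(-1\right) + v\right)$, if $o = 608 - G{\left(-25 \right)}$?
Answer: $508690$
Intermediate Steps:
$o = 602$ ($o = 608 - 6 = 602$)
$v = 837$ ($v = 66 + 771 = 837$)
$o \left(\left(-8\right) \left(-1\right) + v\right) = 602 \left(\left(-8\right) \left(-1\right) + 837\right) = 602 \left(8 + 837\right) = 602 \cdot 845 = 508690$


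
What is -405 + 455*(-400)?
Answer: -182405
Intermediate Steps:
-405 + 455*(-400) = -405 - 182000 = -182405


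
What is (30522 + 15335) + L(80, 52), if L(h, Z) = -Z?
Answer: 45805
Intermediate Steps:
(30522 + 15335) + L(80, 52) = (30522 + 15335) - 1*52 = 45857 - 52 = 45805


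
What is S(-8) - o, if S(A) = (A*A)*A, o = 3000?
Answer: -3512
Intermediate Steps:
S(A) = A³ (S(A) = A²*A = A³)
S(-8) - o = (-8)³ - 1*3000 = -512 - 3000 = -3512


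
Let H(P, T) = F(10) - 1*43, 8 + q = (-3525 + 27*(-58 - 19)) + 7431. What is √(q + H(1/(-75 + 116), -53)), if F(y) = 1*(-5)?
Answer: √1771 ≈ 42.083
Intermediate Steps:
F(y) = -5
q = 1819 (q = -8 + ((-3525 + 27*(-58 - 19)) + 7431) = -8 + ((-3525 + 27*(-77)) + 7431) = -8 + ((-3525 - 2079) + 7431) = -8 + (-5604 + 7431) = -8 + 1827 = 1819)
H(P, T) = -48 (H(P, T) = -5 - 1*43 = -5 - 43 = -48)
√(q + H(1/(-75 + 116), -53)) = √(1819 - 48) = √1771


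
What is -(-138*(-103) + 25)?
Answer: -14239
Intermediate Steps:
-(-138*(-103) + 25) = -(14214 + 25) = -1*14239 = -14239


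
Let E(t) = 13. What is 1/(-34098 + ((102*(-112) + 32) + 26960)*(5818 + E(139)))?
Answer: 1/90742910 ≈ 1.1020e-8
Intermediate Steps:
1/(-34098 + ((102*(-112) + 32) + 26960)*(5818 + E(139))) = 1/(-34098 + ((102*(-112) + 32) + 26960)*(5818 + 13)) = 1/(-34098 + ((-11424 + 32) + 26960)*5831) = 1/(-34098 + (-11392 + 26960)*5831) = 1/(-34098 + 15568*5831) = 1/(-34098 + 90777008) = 1/90742910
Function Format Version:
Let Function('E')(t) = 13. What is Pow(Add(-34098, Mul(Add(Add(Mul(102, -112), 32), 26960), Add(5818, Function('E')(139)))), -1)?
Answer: Rational(1, 90742910) ≈ 1.1020e-8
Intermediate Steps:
Pow(Add(-34098, Mul(Add(Add(Mul(102, -112), 32), 26960), Add(5818, Function('E')(139)))), -1) = Pow(Add(-34098, Mul(Add(Add(Mul(102, -112), 32), 26960), Add(5818, 13))), -1) = Pow(Add(-34098, Mul(Add(Add(-11424, 32), 26960), 5831)), -1) = Pow(Add(-34098, Mul(Add(-11392, 26960), 5831)), -1) = Pow(Add(-34098, Mul(15568, 5831)), -1) = Pow(Add(-34098, 90777008), -1) = Pow(90742910, -1) = Rational(1, 90742910)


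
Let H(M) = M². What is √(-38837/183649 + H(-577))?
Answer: 14*√57289154774171/183649 ≈ 577.00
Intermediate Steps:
√(-38837/183649 + H(-577)) = √(-38837/183649 + (-577)²) = √(-38837*1/183649 + 332929) = √(-38837/183649 + 332929) = √(61142039084/183649) = 14*√57289154774171/183649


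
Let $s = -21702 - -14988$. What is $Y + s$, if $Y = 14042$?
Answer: $7328$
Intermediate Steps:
$s = -6714$ ($s = -21702 + 14988 = -6714$)
$Y + s = 14042 - 6714 = 7328$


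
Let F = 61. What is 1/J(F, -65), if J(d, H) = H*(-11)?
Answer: 1/715 ≈ 0.0013986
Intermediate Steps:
J(d, H) = -11*H
1/J(F, -65) = 1/(-11*(-65)) = 1/715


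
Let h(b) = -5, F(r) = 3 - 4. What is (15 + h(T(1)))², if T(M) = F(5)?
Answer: 100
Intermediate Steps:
F(r) = -1
T(M) = -1
(15 + h(T(1)))² = (15 - 5)² = 10² = 100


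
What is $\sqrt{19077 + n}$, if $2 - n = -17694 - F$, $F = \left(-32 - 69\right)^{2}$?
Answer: $\sqrt{46974} \approx 216.73$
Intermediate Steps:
$F = 10201$ ($F = \left(-101\right)^{2} = 10201$)
$n = 27897$ ($n = 2 - \left(-17694 - 10201\right) = 2 - -27895 = 2 + 27895 = 27897$)
$\sqrt{19077 + n} = \sqrt{19077 + 27897} = \sqrt{46974}$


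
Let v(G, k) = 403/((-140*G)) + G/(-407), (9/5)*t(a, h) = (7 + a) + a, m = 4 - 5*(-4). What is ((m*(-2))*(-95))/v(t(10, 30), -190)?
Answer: -3897432000/195521 ≈ -19934.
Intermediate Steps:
m = 24 (m = 4 + 20 = 24)
t(a, h) = 35/9 + 10*a/9 (t(a, h) = 5*((7 + a) + a)/9 = 5*(7 + 2*a)/9 = 35/9 + 10*a/9)
v(G, k) = -403/(140*G) - G/407 (v(G, k) = 403*(-1/(140*G)) + G*(-1/407) = -403/(140*G) - G/407)
((m*(-2))*(-95))/v(t(10, 30), -190) = ((24*(-2))*(-95))/(-403/(140*(35/9 + (10/9)*10)) - (35/9 + (10/9)*10)/407) = (-48*(-95))/(-403/(140*(35/9 + 100/9)) - (35/9 + 100/9)/407) = 4560/(-403/140/15 - 1/407*15) = 4560/(-403/140*1/15 - 15/407) = 4560/(-403/2100 - 15/407) = 4560/(-195521/854700) = 4560*(-854700/195521) = -3897432000/195521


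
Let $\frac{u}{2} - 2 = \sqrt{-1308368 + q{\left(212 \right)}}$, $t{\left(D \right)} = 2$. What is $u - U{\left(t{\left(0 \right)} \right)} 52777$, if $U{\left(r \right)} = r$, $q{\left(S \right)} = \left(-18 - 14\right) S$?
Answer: $-105550 + 24 i \sqrt{9133} \approx -1.0555 \cdot 10^{5} + 2293.6 i$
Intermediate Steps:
$q{\left(S \right)} = - 32 S$
$u = 4 + 24 i \sqrt{9133}$ ($u = 4 + 2 \sqrt{-1308368 - 6784} = 4 + 2 \sqrt{-1315152} = 4 + 2 \cdot 12 i \sqrt{9133} = 4 + 24 i \sqrt{9133} \approx 4.0 + 2293.6 i$)
$u - U{\left(t{\left(0 \right)} \right)} 52777 = \left(4 + 24 i \sqrt{9133}\right) - 2 \cdot 52777 = \left(4 + 24 i \sqrt{9133}\right) - 105554 = -105550 + 24 i \sqrt{9133}$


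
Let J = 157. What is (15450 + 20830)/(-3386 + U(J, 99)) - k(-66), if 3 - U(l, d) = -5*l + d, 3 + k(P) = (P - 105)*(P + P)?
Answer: -60904873/2697 ≈ -22582.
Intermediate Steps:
k(P) = -3 + 2*P*(-105 + P) (k(P) = -3 + (P - 105)*(P + P) = -3 + (-105 + P)*(2*P) = -3 + 2*P*(-105 + P))
U(l, d) = 3 - d + 5*l (U(l, d) = 3 - (-5*l + d) = 3 - (d - 5*l) = 3 + (-d + 5*l) = 3 - d + 5*l)
(15450 + 20830)/(-3386 + U(J, 99)) - k(-66) = (15450 + 20830)/(-3386 + (3 - 1*99 + 5*157)) - (-3 - 210*(-66) + 2*(-66)²) = 36280/(-3386 + (3 - 99 + 785)) - (-3 + 13860 + 2*4356) = 36280/(-3386 + 689) - (-3 + 13860 + 8712) = 36280/(-2697) - 1*22569 = 36280*(-1/2697) - 22569 = -36280/2697 - 22569 = -60904873/2697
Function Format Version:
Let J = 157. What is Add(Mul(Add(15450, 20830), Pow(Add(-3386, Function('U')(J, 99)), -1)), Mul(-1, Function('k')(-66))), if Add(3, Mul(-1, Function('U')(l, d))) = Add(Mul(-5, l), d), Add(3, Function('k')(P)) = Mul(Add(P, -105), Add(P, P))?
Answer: Rational(-60904873, 2697) ≈ -22582.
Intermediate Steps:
Function('k')(P) = Add(-3, Mul(2, P, Add(-105, P))) (Function('k')(P) = Add(-3, Mul(Add(P, -105), Add(P, P))) = Add(-3, Mul(Add(-105, P), Mul(2, P))) = Add(-3, Mul(2, P, Add(-105, P))))
Function('U')(l, d) = Add(3, Mul(-1, d), Mul(5, l)) (Function('U')(l, d) = Add(3, Mul(-1, Add(Mul(-5, l), d))) = Add(3, Mul(-1, Add(d, Mul(-5, l)))) = Add(3, Add(Mul(-1, d), Mul(5, l))) = Add(3, Mul(-1, d), Mul(5, l)))
Add(Mul(Add(15450, 20830), Pow(Add(-3386, Function('U')(J, 99)), -1)), Mul(-1, Function('k')(-66))) = Add(Mul(Add(15450, 20830), Pow(Add(-3386, Add(3, Mul(-1, 99), Mul(5, 157))), -1)), Mul(-1, Add(-3, Mul(-210, -66), Mul(2, Pow(-66, 2))))) = Add(Mul(36280, Pow(Add(-3386, Add(3, -99, 785)), -1)), Mul(-1, Add(-3, 13860, Mul(2, 4356)))) = Add(Mul(36280, Pow(Add(-3386, 689), -1)), Mul(-1, Add(-3, 13860, 8712))) = Add(Mul(36280, Pow(-2697, -1)), Mul(-1, 22569)) = Add(Mul(36280, Rational(-1, 2697)), -22569) = Add(Rational(-36280, 2697), -22569) = Rational(-60904873, 2697)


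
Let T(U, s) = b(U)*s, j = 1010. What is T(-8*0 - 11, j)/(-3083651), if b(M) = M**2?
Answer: -122210/3083651 ≈ -0.039632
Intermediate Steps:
T(U, s) = s*U**2 (T(U, s) = U**2*s = s*U**2)
T(-8*0 - 11, j)/(-3083651) = (1010*(-8*0 - 11)**2)/(-3083651) = (1010*(0 - 11)**2)*(-1/3083651) = (1010*(-11)**2)*(-1/3083651) = (1010*121)*(-1/3083651) = 122210*(-1/3083651) = -122210/3083651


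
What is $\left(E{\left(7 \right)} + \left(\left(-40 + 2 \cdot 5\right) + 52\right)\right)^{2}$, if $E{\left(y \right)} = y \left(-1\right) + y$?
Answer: $484$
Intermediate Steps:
$E{\left(y \right)} = 0$ ($E{\left(y \right)} = - y + y = 0$)
$\left(E{\left(7 \right)} + \left(\left(-40 + 2 \cdot 5\right) + 52\right)\right)^{2} = \left(0 + \left(\left(-40 + 2 \cdot 5\right) + 52\right)\right)^{2} = \left(0 + \left(\left(-40 + 10\right) + 52\right)\right)^{2} = \left(0 + \left(-30 + 52\right)\right)^{2} = \left(0 + 22\right)^{2} = 22^{2} = 484$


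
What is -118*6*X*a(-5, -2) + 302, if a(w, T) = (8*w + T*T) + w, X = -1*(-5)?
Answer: 145442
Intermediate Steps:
X = 5
a(w, T) = T² + 9*w (a(w, T) = (8*w + T²) + w = (T² + 8*w) + w = T² + 9*w)
-118*6*X*a(-5, -2) + 302 = -118*6*5*((-2)² + 9*(-5)) + 302 = -3540*(4 - 45) + 302 = -3540*(-41) + 302 = -118*(-1230) + 302 = 145140 + 302 = 145442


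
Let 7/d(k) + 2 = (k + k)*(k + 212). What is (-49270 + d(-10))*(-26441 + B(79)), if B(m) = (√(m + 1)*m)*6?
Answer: 5265707884027/4042 - 188793580956*√5/2021 ≈ 1.0939e+9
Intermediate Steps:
B(m) = 6*m*√(1 + m) (B(m) = (√(1 + m)*m)*6 = (m*√(1 + m))*6 = 6*m*√(1 + m))
d(k) = 7/(-2 + 2*k*(212 + k)) (d(k) = 7/(-2 + (k + k)*(k + 212)) = 7/(-2 + (2*k)*(212 + k)) = 7/(-2 + 2*k*(212 + k)))
(-49270 + d(-10))*(-26441 + B(79)) = (-49270 + 7/(2*(-1 + (-10)² + 212*(-10))))*(-26441 + 6*79*√(1 + 79)) = (-49270 + 7/(2*(-1 + 100 - 2120)))*(-26441 + 6*79*√80) = (-49270 + (7/2)/(-2021))*(-26441 + 6*79*(4*√5)) = (-49270 + (7/2)*(-1/2021))*(-26441 + 1896*√5) = (-49270 - 7/4042)*(-26441 + 1896*√5) = -199149347*(-26441 + 1896*√5)/4042 = 5265707884027/4042 - 188793580956*√5/2021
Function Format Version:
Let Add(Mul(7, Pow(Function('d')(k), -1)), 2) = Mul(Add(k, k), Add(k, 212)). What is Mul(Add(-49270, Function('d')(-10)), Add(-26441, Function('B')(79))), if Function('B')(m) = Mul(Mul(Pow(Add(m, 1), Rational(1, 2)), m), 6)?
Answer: Add(Rational(5265707884027, 4042), Mul(Rational(-188793580956, 2021), Pow(5, Rational(1, 2)))) ≈ 1.0939e+9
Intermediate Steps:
Function('B')(m) = Mul(6, m, Pow(Add(1, m), Rational(1, 2))) (Function('B')(m) = Mul(Mul(Pow(Add(1, m), Rational(1, 2)), m), 6) = Mul(Mul(m, Pow(Add(1, m), Rational(1, 2))), 6) = Mul(6, m, Pow(Add(1, m), Rational(1, 2))))
Function('d')(k) = Mul(7, Pow(Add(-2, Mul(2, k, Add(212, k))), -1)) (Function('d')(k) = Mul(7, Pow(Add(-2, Mul(Add(k, k), Add(k, 212))), -1)) = Mul(7, Pow(Add(-2, Mul(Mul(2, k), Add(212, k))), -1)) = Mul(7, Pow(Add(-2, Mul(2, k, Add(212, k))), -1)))
Mul(Add(-49270, Function('d')(-10)), Add(-26441, Function('B')(79))) = Mul(Add(-49270, Mul(Rational(7, 2), Pow(Add(-1, Pow(-10, 2), Mul(212, -10)), -1))), Add(-26441, Mul(6, 79, Pow(Add(1, 79), Rational(1, 2))))) = Mul(Add(-49270, Mul(Rational(7, 2), Pow(Add(-1, 100, -2120), -1))), Add(-26441, Mul(6, 79, Pow(80, Rational(1, 2))))) = Mul(Add(-49270, Mul(Rational(7, 2), Pow(-2021, -1))), Add(-26441, Mul(6, 79, Mul(4, Pow(5, Rational(1, 2)))))) = Mul(Add(-49270, Mul(Rational(7, 2), Rational(-1, 2021))), Add(-26441, Mul(1896, Pow(5, Rational(1, 2))))) = Mul(Add(-49270, Rational(-7, 4042)), Add(-26441, Mul(1896, Pow(5, Rational(1, 2))))) = Mul(Rational(-199149347, 4042), Add(-26441, Mul(1896, Pow(5, Rational(1, 2))))) = Add(Rational(5265707884027, 4042), Mul(Rational(-188793580956, 2021), Pow(5, Rational(1, 2))))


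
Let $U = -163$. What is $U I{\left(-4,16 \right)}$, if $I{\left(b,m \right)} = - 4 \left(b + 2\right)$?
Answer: $-1304$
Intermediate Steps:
$I{\left(b,m \right)} = -8 - 4 b$ ($I{\left(b,m \right)} = - 4 \left(2 + b\right) = -8 - 4 b$)
$U I{\left(-4,16 \right)} = - 163 \left(-8 - -16\right) = - 163 \left(-8 + 16\right) = \left(-163\right) 8 = -1304$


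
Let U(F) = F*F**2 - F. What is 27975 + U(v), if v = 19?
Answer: 34815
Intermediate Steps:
U(F) = F**3 - F
27975 + U(v) = 27975 + (19**3 - 1*19) = 27975 + (6859 - 19) = 27975 + 6840 = 34815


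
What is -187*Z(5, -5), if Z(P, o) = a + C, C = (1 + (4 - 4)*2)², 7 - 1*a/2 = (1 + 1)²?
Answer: -1309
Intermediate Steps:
a = 6 (a = 14 - 2*(1 + 1)² = 14 - 2*2² = 14 - 2*4 = 14 - 8 = 6)
C = 1 (C = (1 + 0*2)² = (1 + 0)² = 1² = 1)
Z(P, o) = 7 (Z(P, o) = 6 + 1 = 7)
-187*Z(5, -5) = -187*7 = -1309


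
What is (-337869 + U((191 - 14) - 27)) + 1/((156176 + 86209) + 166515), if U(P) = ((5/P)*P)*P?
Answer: -137847959099/408900 ≈ -3.3712e+5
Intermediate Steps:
U(P) = 5*P
(-337869 + U((191 - 14) - 27)) + 1/((156176 + 86209) + 166515) = (-337869 + 5*((191 - 14) - 27)) + 1/((156176 + 86209) + 166515) = (-337869 + 5*(177 - 27)) + 1/(242385 + 166515) = (-337869 + 5*150) + 1/408900 = (-337869 + 750) + 1/408900 = -337119 + 1/408900 = -137847959099/408900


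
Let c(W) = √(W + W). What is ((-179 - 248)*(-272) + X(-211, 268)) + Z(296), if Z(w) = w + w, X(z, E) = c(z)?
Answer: 116736 + I*√422 ≈ 1.1674e+5 + 20.543*I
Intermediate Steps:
c(W) = √2*√W (c(W) = √(2*W) = √2*√W)
X(z, E) = √2*√z
Z(w) = 2*w
((-179 - 248)*(-272) + X(-211, 268)) + Z(296) = ((-179 - 248)*(-272) + √2*√(-211)) + 2*296 = (-427*(-272) + √2*(I*√211)) + 592 = (116144 + I*√422) + 592 = 116736 + I*√422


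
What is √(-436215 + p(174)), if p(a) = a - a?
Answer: I*√436215 ≈ 660.47*I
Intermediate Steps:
p(a) = 0
√(-436215 + p(174)) = √(-436215 + 0) = √(-436215) = I*√436215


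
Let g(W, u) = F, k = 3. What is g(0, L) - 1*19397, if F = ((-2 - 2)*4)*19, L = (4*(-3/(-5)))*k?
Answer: -19701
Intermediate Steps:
L = 36/5 (L = (4*(-3/(-5)))*3 = (4*(-3*(-⅕)))*3 = (4*(⅗))*3 = (12/5)*3 = 36/5 ≈ 7.2000)
F = -304 (F = -4*4*19 = -16*19 = -304)
g(W, u) = -304
g(0, L) - 1*19397 = -304 - 1*19397 = -304 - 19397 = -19701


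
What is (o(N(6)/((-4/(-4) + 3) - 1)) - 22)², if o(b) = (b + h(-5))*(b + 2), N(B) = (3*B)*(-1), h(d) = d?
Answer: 484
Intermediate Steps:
N(B) = -3*B
o(b) = (-5 + b)*(2 + b) (o(b) = (b - 5)*(b + 2) = (-5 + b)*(2 + b))
(o(N(6)/((-4/(-4) + 3) - 1)) - 22)² = ((-10 + ((-3*6)/((-4/(-4) + 3) - 1))² - 3*(-3*6)/((-4/(-4) + 3) - 1)) - 22)² = ((-10 + (-18/((-4*(-¼) + 3) - 1))² - (-54)/((-4*(-¼) + 3) - 1)) - 22)² = ((-10 + (-18/((1 + 3) - 1))² - (-54)/((1 + 3) - 1)) - 22)² = ((-10 + (-18/(4 - 1))² - (-54)/(4 - 1)) - 22)² = ((-10 + (-18/3)² - (-54)/3) - 22)² = ((-10 + (-18*⅓)² - (-54)/3) - 22)² = ((-10 + (-6)² - 3*(-6)) - 22)² = ((-10 + 36 + 18) - 22)² = (44 - 22)² = 22² = 484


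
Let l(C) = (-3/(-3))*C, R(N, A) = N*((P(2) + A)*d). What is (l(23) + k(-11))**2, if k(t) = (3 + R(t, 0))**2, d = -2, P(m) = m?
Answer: 4981824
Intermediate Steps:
R(N, A) = N*(-4 - 2*A) (R(N, A) = N*((2 + A)*(-2)) = N*(-4 - 2*A))
k(t) = (3 - 4*t)**2 (k(t) = (3 - 2*t*(2 + 0))**2 = (3 - 2*t*2)**2 = (3 - 4*t)**2)
l(C) = C (l(C) = (-3*(-1/3))*C = 1*C = C)
(l(23) + k(-11))**2 = (23 + (3 - 4*(-11))**2)**2 = (23 + (3 + 44)**2)**2 = (23 + 47**2)**2 = (23 + 2209)**2 = 2232**2 = 4981824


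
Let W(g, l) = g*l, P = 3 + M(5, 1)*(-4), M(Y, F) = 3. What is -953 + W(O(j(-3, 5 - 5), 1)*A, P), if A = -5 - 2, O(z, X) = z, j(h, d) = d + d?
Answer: -953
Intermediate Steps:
j(h, d) = 2*d
A = -7
P = -9 (P = 3 + 3*(-4) = 3 - 12 = -9)
-953 + W(O(j(-3, 5 - 5), 1)*A, P) = -953 + ((2*(5 - 5))*(-7))*(-9) = -953 + ((2*0)*(-7))*(-9) = -953 + (0*(-7))*(-9) = -953 + 0*(-9) = -953 + 0 = -953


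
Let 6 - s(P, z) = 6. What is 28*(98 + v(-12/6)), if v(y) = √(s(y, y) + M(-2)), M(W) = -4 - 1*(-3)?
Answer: 2744 + 28*I ≈ 2744.0 + 28.0*I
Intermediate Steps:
M(W) = -1 (M(W) = -4 + 3 = -1)
s(P, z) = 0 (s(P, z) = 6 - 1*6 = 6 - 6 = 0)
v(y) = I (v(y) = √(0 - 1) = √(-1) = I)
28*(98 + v(-12/6)) = 28*(98 + I) = 2744 + 28*I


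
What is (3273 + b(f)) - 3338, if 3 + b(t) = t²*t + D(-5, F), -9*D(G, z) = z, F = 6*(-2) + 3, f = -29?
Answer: -24456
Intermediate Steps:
F = -9 (F = -12 + 3 = -9)
D(G, z) = -z/9
b(t) = -2 + t³ (b(t) = -3 + (t²*t - ⅑*(-9)) = -3 + (t³ + 1) = -3 + (1 + t³) = -2 + t³)
(3273 + b(f)) - 3338 = (3273 + (-2 + (-29)³)) - 3338 = (3273 + (-2 - 24389)) - 3338 = (3273 - 24391) - 3338 = -21118 - 3338 = -24456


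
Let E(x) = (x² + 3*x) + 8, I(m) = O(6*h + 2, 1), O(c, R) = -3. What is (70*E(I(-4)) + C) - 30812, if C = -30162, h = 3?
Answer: -60414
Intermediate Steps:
I(m) = -3
E(x) = 8 + x² + 3*x
(70*E(I(-4)) + C) - 30812 = (70*(8 + (-3)² + 3*(-3)) - 30162) - 30812 = (70*(8 + 9 - 9) - 30162) - 30812 = (70*8 - 30162) - 30812 = (560 - 30162) - 30812 = -29602 - 30812 = -60414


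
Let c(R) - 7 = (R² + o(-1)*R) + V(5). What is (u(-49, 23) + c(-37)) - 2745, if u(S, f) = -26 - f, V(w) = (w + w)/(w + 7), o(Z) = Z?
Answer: -8281/6 ≈ -1380.2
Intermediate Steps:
V(w) = 2*w/(7 + w) (V(w) = (2*w)/(7 + w) = 2*w/(7 + w))
c(R) = 47/6 + R² - R (c(R) = 7 + ((R² - R) + 2*5/(7 + 5)) = 7 + ((R² - R) + 2*5/12) = 7 + ((R² - R) + 2*5*(1/12)) = 7 + ((R² - R) + ⅚) = 7 + (⅚ + R² - R) = 47/6 + R² - R)
(u(-49, 23) + c(-37)) - 2745 = ((-26 - 1*23) + (47/6 + (-37)² - 1*(-37))) - 2745 = ((-26 - 23) + (47/6 + 1369 + 37)) - 2745 = (-49 + 8483/6) - 2745 = 8189/6 - 2745 = -8281/6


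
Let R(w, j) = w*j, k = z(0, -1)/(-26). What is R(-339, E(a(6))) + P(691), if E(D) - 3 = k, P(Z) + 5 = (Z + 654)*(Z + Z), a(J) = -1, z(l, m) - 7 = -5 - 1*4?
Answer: 24150645/13 ≈ 1.8577e+6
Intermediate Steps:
z(l, m) = -2 (z(l, m) = 7 + (-5 - 1*4) = 7 + (-5 - 4) = 7 - 9 = -2)
k = 1/13 (k = -2/(-26) = -2*(-1/26) = 1/13 ≈ 0.076923)
P(Z) = -5 + 2*Z*(654 + Z) (P(Z) = -5 + (Z + 654)*(Z + Z) = -5 + (654 + Z)*(2*Z) = -5 + 2*Z*(654 + Z))
E(D) = 40/13 (E(D) = 3 + 1/13 = 40/13)
R(w, j) = j*w
R(-339, E(a(6))) + P(691) = (40/13)*(-339) + (-5 + 2*691**2 + 1308*691) = -13560/13 + (-5 + 2*477481 + 903828) = -13560/13 + (-5 + 954962 + 903828) = -13560/13 + 1858785 = 24150645/13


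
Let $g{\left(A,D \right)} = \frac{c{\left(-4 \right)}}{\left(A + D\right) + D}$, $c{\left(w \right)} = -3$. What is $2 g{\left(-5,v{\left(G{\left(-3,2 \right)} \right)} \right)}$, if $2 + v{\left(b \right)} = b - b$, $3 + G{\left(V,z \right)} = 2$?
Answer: $\frac{2}{3} \approx 0.66667$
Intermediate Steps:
$G{\left(V,z \right)} = -1$ ($G{\left(V,z \right)} = -3 + 2 = -1$)
$v{\left(b \right)} = -2$ ($v{\left(b \right)} = -2 + \left(b - b\right) = -2 + 0 = -2$)
$g{\left(A,D \right)} = - \frac{3}{A + 2 D}$ ($g{\left(A,D \right)} = - \frac{3}{\left(A + D\right) + D} = - \frac{3}{A + 2 D}$)
$2 g{\left(-5,v{\left(G{\left(-3,2 \right)} \right)} \right)} = 2 \left(- \frac{3}{-5 + 2 \left(-2\right)}\right) = 2 \left(- \frac{3}{-5 - 4}\right) = 2 \left(- \frac{3}{-9}\right) = 2 \left(\left(-3\right) \left(- \frac{1}{9}\right)\right) = 2 \cdot \frac{1}{3} = \frac{2}{3}$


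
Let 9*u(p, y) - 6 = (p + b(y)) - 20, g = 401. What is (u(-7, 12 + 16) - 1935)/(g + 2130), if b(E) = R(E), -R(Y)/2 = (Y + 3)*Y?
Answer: -19172/22779 ≈ -0.84165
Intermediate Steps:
R(Y) = -2*Y*(3 + Y) (R(Y) = -2*(Y + 3)*Y = -2*(3 + Y)*Y = -2*Y*(3 + Y))
b(E) = -2*E*(3 + E)
u(p, y) = -14/9 + p/9 - 2*y*(3 + y)/9 (u(p, y) = ⅔ + ((p - 2*y*(3 + y)) - 20)/9 = ⅔ + (-20 + p - 2*y*(3 + y))/9 = ⅔ + (-20/9 + p/9 - 2*y*(3 + y)/9) = -14/9 + p/9 - 2*y*(3 + y)/9)
(u(-7, 12 + 16) - 1935)/(g + 2130) = ((-14/9 + (⅑)*(-7) - 2*(12 + 16)*(3 + (12 + 16))/9) - 1935)/(401 + 2130) = ((-14/9 - 7/9 - 2/9*28*(3 + 28)) - 1935)/2531 = ((-14/9 - 7/9 - 2/9*28*31) - 1935)*(1/2531) = ((-14/9 - 7/9 - 1736/9) - 1935)*(1/2531) = (-1757/9 - 1935)*(1/2531) = -19172/9*1/2531 = -19172/22779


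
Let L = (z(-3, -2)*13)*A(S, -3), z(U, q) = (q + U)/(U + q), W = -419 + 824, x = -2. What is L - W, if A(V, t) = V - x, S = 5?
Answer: -314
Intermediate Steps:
W = 405
A(V, t) = 2 + V (A(V, t) = V - 1*(-2) = V + 2 = 2 + V)
z(U, q) = 1 (z(U, q) = (U + q)/(U + q) = 1)
L = 91 (L = (1*13)*(2 + 5) = 13*7 = 91)
L - W = 91 - 1*405 = 91 - 405 = -314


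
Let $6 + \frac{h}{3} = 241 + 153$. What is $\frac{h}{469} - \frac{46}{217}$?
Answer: $\frac{33002}{14539} \approx 2.2699$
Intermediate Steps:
$h = 1164$ ($h = -18 + 3 \left(241 + 153\right) = -18 + 3 \cdot 394 = -18 + 1182 = 1164$)
$\frac{h}{469} - \frac{46}{217} = \frac{1164}{469} - \frac{46}{217} = \frac{33002}{14539}$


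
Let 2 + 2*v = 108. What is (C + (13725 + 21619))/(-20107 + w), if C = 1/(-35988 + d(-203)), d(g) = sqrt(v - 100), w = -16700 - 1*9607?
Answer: -22887646749358/30056225584537 + I*sqrt(47)/60112451169074 ≈ -0.76149 + 1.1405e-13*I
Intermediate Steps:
v = 53 (v = -1 + (1/2)*108 = -1 + 54 = 53)
w = -26307 (w = -16700 - 9607 = -26307)
d(g) = I*sqrt(47) (d(g) = sqrt(53 - 100) = sqrt(-47) = I*sqrt(47))
C = 1/(-35988 + I*sqrt(47)) ≈ -2.7787e-5 - 5.29e-9*I
(C + (13725 + 21619))/(-20107 + w) = ((-35988/1295136191 - I*sqrt(47)/1295136191) + (13725 + 21619))/(-20107 - 26307) = ((-35988/1295136191 - I*sqrt(47)/1295136191) + 35344)/(-46414) = (45775293498716/1295136191 - I*sqrt(47)/1295136191)*(-1/46414) = -22887646749358/30056225584537 + I*sqrt(47)/60112451169074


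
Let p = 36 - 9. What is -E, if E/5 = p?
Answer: -135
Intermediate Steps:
p = 27
E = 135 (E = 5*27 = 135)
-E = -1*135 = -135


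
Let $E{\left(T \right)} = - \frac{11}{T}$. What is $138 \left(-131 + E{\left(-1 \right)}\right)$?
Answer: $-16560$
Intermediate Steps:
$138 \left(-131 + E{\left(-1 \right)}\right) = 138 \left(-131 - \frac{11}{-1}\right) = 138 \left(-131 - -11\right) = 138 \left(-131 + 11\right) = 138 \left(-120\right) = -16560$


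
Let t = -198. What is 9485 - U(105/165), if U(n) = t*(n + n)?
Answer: 9737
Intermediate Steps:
U(n) = -396*n (U(n) = -198*(n + n) = -396*n)
9485 - U(105/165) = 9485 - (-396)*105/165 = 9485 - (-396)*105*(1/165) = 9485 - (-396)*7/11 = 9485 - 1*(-252) = 9485 + 252 = 9737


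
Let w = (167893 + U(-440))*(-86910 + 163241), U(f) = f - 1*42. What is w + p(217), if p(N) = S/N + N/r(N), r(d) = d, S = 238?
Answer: 396138120336/31 ≈ 1.2779e+10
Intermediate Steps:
U(f) = -42 + f (U(f) = f - 42 = -42 + f)
w = 12778649041 (w = (167893 + (-42 - 440))*(-86910 + 163241) = (167893 - 482)*76331 = 167411*76331 = 12778649041)
p(N) = 1 + 238/N (p(N) = 238/N + N/N = 238/N + 1 = 1 + 238/N)
w + p(217) = 12778649041 + (238 + 217)/217 = 12778649041 + (1/217)*455 = 12778649041 + 65/31 = 396138120336/31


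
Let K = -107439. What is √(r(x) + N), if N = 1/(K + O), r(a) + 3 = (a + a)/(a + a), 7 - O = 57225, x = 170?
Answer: 97*I*√5762995/164657 ≈ 1.4142*I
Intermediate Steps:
O = -57218 (O = 7 - 1*57225 = 7 - 57225 = -57218)
r(a) = -2 (r(a) = -3 + (a + a)/(a + a) = -3 + (2*a)/((2*a)) = -3 + (2*a)*(1/(2*a)) = -3 + 1 = -2)
N = -1/164657 (N = 1/(-107439 - 57218) = 1/(-164657) = -1/164657 ≈ -6.0732e-6)
√(r(x) + N) = √(-2 - 1/164657) = √(-329315/164657) = 97*I*√5762995/164657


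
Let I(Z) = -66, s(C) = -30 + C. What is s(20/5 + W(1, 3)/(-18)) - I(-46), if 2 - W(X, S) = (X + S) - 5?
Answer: 239/6 ≈ 39.833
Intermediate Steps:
W(X, S) = 7 - S - X (W(X, S) = 2 - ((X + S) - 5) = 2 - ((S + X) - 5) = 2 - (-5 + S + X) = 2 + (5 - S - X) = 7 - S - X)
s(20/5 + W(1, 3)/(-18)) - I(-46) = (-30 + (20/5 + (7 - 1*3 - 1*1)/(-18))) - 1*(-66) = (-30 + (20*(⅕) + (7 - 3 - 1)*(-1/18))) + 66 = (-30 + (4 + 3*(-1/18))) + 66 = (-30 + (4 - ⅙)) + 66 = (-30 + 23/6) + 66 = -157/6 + 66 = 239/6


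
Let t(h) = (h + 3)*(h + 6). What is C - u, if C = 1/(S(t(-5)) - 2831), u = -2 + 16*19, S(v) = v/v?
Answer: -854661/2830 ≈ -302.00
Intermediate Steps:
t(h) = (3 + h)*(6 + h)
S(v) = 1
u = 302 (u = -2 + 304 = 302)
C = -1/2830 (C = 1/(1 - 2831) = 1/(-2830) = -1/2830 ≈ -0.00035336)
C - u = -1/2830 - 1*302 = -1/2830 - 302 = -854661/2830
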